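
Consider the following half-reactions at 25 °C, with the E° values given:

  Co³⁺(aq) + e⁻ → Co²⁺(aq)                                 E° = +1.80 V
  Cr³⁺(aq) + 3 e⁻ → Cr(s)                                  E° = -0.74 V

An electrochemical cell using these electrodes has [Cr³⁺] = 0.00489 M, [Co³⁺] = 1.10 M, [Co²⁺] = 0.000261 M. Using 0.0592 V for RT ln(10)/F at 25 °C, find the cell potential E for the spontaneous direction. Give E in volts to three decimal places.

Co³⁺/Co²⁺ is the cathode (higher E°), Cr³⁺/Cr the anode: E°cell = +1.80 − (-0.74) = +2.54 V, n = 3.
Overall: 3 Co³⁺(aq) + Cr(s) → 3 Co²⁺(aq) + Cr³⁺(aq)
Q = [Co²⁺]^3·[Cr³⁺] / ([Co³⁺]^3); log Q = -13.185.
E = E° − (0.0592/n) log Q = +2.54 − (0.0592/3)(-13.185) = +2.800 V.

+2.800 V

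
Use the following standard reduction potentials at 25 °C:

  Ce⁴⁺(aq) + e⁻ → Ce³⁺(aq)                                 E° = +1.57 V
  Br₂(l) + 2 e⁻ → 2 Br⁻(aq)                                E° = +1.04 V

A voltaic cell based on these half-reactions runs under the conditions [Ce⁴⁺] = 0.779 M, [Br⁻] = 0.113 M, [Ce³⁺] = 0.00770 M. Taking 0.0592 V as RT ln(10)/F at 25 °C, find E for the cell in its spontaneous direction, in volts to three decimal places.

Ce⁴⁺/Ce³⁺ is the cathode (higher E°), Br₂/Br⁻ the anode: E°cell = +1.57 − (+1.04) = +0.53 V, n = 2.
Overall: 2 Ce⁴⁺(aq) + 2 Br⁻(aq) → 2 Ce³⁺(aq) + Br₂(l)
Q = [Ce³⁺]^2 / ([Ce⁴⁺]^2·[Br⁻]^2); log Q = -2.116.
E = E° − (0.0592/n) log Q = +0.53 − (0.0592/2)(-2.116) = +0.593 V.

+0.593 V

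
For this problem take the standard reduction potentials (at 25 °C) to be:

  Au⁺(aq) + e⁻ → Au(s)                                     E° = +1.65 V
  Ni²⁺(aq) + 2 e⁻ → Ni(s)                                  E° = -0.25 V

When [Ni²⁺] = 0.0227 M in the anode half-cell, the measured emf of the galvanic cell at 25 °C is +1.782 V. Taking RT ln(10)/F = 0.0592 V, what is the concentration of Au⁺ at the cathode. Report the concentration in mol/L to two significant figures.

Au⁺/Au is the cathode, Ni²⁺/Ni the anode: E°cell = +1.90 V, n = 2.
Overall reaction: 2 Au⁺(aq) + Ni(s) → 2 Au(s) + Ni²⁺(aq); Q = [Ni²⁺]^1/[Au⁺]^2.
From E = E° − (0.0592/n) log Q: log Q = (E° − E)·n/0.0592 = (+1.90 − (+1.782))·2/0.0592 = 3.9865.
So 2·log[Au⁺] = 1·log(0.0227) − log Q = -1.6440 − (3.9865) = -5.6305; log[Au⁺] = -5.6305 / 2 = -2.8152; [Au⁺] = 10^(-2.8152) ≈ 0.0015 M.

0.0015 M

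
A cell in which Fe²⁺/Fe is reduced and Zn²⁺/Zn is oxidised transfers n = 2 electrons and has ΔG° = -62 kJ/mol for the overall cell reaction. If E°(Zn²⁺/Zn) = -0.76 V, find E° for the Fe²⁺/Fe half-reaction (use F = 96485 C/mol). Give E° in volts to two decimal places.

E°cell = −ΔG°/(nF) = −(-62×10³)/((2)(96485)) = +0.321 V.
Since Fe²⁺/Fe is the cathode and Zn²⁺/Zn the anode, E°cell = E°(Fe²⁺/Fe) − E°(Zn²⁺/Zn).
So E°(Fe²⁺/Fe) = E°cell + E°(Zn²⁺/Zn) = +0.321 + (-0.76) = -0.44 V.

-0.44 V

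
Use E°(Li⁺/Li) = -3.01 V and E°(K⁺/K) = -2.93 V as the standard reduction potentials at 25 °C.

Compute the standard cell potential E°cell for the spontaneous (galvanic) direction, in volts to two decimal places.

+0.08 V

The K⁺/K couple has the higher reduction potential, so it is the cathode; Li⁺/Li is oxidised at the anode.
E°cell = E°(cathode) − E°(anode) = (-2.93) − (-3.01) = +0.08 V.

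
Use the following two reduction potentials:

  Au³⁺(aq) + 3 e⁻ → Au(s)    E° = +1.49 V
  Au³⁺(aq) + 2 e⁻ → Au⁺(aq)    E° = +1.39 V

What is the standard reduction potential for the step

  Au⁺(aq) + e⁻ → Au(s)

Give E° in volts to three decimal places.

+1.690 V

Sequential free energies add, so n₃E°₃ = n₁E°₁ + n₂E°₂.
With n₃ = 3, and the known step contributing 2×(+1.39) V, the unknown satisfies 1·E° = 3×(+1.49) − 2×(+1.39) = +1.690.
E° = +1.690 / 1 = +1.690 V.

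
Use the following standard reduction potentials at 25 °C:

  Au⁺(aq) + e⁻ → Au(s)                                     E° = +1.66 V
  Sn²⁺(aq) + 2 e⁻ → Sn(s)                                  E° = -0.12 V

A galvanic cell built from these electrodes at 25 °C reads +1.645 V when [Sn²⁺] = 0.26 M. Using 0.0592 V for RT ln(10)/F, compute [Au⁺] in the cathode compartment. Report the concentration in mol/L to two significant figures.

0.0027 M

Au⁺/Au is the cathode, Sn²⁺/Sn the anode: E°cell = +1.78 V, n = 2.
Overall reaction: 2 Au⁺(aq) + Sn(s) → 2 Au(s) + Sn²⁺(aq); Q = [Sn²⁺]^1/[Au⁺]^2.
From E = E° − (0.0592/n) log Q: log Q = (E° − E)·n/0.0592 = (+1.78 − (+1.645))·2/0.0592 = 4.5608.
So 2·log[Au⁺] = 1·log(0.26) − log Q = -0.5850 − (4.5608) = -5.1458; log[Au⁺] = -5.1458 / 2 = -2.5729; [Au⁺] = 10^(-2.5729) ≈ 0.0027 M.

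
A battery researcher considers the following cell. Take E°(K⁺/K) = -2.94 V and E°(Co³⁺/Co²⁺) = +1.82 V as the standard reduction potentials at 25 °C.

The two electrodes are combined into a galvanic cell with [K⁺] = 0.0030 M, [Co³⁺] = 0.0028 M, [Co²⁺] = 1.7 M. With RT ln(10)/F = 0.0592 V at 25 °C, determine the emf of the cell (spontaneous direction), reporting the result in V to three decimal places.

Co³⁺/Co²⁺ is the cathode (higher E°), K⁺/K the anode: E°cell = +1.82 − (-2.94) = +4.76 V, n = 1.
Overall: Co³⁺(aq) + K(s) → Co²⁺(aq) + K⁺(aq)
Q = [Co²⁺]·[K⁺] / ([Co³⁺]); log Q = 0.260.
E = E° − (0.0592/n) log Q = +4.76 − (0.0592/1)(0.260) = +4.745 V.

+4.745 V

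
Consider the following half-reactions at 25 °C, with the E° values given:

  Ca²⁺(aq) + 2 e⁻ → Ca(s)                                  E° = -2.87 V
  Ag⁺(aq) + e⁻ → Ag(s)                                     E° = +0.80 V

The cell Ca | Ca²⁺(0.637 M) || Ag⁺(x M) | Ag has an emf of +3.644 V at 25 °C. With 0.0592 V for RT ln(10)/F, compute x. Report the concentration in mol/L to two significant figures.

Ag⁺/Ag is the cathode, Ca²⁺/Ca the anode: E°cell = +3.67 V, n = 2.
Overall reaction: 2 Ag⁺(aq) + Ca(s) → 2 Ag(s) + Ca²⁺(aq); Q = [Ca²⁺]^1/[Ag⁺]^2.
From E = E° − (0.0592/n) log Q: log Q = (E° − E)·n/0.0592 = (+3.67 − (+3.644))·2/0.0592 = 0.8784.
So 2·log[Ag⁺] = 1·log(0.637) − log Q = -0.1959 − (0.8784) = -1.0743; log[Ag⁺] = -1.0743 / 2 = -0.5372; [Ag⁺] = 10^(-0.5372) ≈ 0.29 M.

0.29 M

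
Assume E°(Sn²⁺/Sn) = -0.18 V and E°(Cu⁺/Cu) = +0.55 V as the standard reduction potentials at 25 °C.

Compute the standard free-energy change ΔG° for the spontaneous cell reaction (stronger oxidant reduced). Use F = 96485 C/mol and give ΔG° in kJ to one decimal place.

-140.9 kJ

Cu⁺/Cu (E° = +0.55 V) is the cathode; Sn²⁺/Sn (E° = -0.18 V) is the anode, so E°cell = +0.73 V.
Balancing electrons gives n = 2 (lcm of 1 and 2).
ΔG° = −nFE° = −(2)(96485)(+0.73) = -140,868 J = -140.9 kJ.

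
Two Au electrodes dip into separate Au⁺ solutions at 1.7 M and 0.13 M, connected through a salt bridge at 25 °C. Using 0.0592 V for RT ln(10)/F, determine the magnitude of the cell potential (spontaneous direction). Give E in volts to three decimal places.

+0.066 V

For a concentration cell E°cell = 0. The 1.7 M side is the cathode (reduction is favoured where [Au⁺] is higher).
With n = 1, E = −(0.0592/1) log([Au⁺]ₐₙ/[Au⁺]꜀ₐₜ) = −(0.0592/1) log(0.13/1.7) = −(0.0592/1)(-1.117) = +0.066 V.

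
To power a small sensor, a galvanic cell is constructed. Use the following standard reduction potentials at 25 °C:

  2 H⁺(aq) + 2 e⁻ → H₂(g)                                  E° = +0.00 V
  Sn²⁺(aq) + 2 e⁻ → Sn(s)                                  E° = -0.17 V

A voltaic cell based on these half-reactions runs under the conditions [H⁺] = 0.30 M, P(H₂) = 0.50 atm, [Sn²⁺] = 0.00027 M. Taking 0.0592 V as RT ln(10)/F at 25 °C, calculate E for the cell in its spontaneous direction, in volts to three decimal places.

H⁺/H₂ is the cathode (higher E°), Sn²⁺/Sn the anode: E°cell = +0.00 − (-0.17) = +0.17 V, n = 2.
Overall: 2 H⁺(aq) + Sn(s) → H₂(g) + Sn²⁺(aq)
Q = P(H₂)·[Sn²⁺] / ([H⁺]^2); log Q = -2.824.
E = E° − (0.0592/n) log Q = +0.17 − (0.0592/2)(-2.824) = +0.254 V.

+0.254 V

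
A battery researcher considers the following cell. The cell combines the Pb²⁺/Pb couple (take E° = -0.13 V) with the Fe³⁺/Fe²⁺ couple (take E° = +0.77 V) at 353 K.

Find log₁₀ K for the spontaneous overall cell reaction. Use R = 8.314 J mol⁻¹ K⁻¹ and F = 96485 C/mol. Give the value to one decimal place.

25.7

Cathode: Fe³⁺/Fe²⁺; anode: Pb²⁺/Pb. E°cell = (+0.77) − (-0.13) = +0.90 V, with n = 2.
ΔG° = −nFE° = −RT ln K, so ln K = nFE°/(RT) = (2)(96485)(+0.90) / ((8.314)(353)) = 59.176.
log₁₀ K = 59.176 / ln 10 = 25.7.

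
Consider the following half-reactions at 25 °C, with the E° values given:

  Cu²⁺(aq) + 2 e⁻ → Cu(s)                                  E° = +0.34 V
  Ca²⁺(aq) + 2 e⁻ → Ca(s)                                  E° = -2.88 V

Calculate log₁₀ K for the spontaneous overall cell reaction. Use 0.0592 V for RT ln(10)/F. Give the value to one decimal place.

Cathode: Cu²⁺/Cu; anode: Ca²⁺/Ca. E°cell = +3.22 V, n = 2.
log K = nE°cell / 0.0592 = (2)(+3.22) / 0.0592 = 108.8.

108.8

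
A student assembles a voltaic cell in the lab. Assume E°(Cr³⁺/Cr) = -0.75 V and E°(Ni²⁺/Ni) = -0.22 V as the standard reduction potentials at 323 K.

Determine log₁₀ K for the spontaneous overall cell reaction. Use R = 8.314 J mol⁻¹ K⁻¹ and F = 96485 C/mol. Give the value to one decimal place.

Cathode: Ni²⁺/Ni; anode: Cr³⁺/Cr. E°cell = (-0.22) − (-0.75) = +0.53 V, with n = 6.
ΔG° = −nFE° = −RT ln K, so ln K = nFE°/(RT) = (6)(96485)(+0.53) / ((8.314)(323)) = 114.255.
log₁₀ K = 114.255 / ln 10 = 49.6.

49.6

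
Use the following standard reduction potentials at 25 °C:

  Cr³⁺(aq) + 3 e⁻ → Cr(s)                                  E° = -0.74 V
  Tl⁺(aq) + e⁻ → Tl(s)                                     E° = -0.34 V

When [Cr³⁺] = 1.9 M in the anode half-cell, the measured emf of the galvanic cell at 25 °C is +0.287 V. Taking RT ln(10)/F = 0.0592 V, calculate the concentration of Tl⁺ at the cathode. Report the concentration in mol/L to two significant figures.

0.015 M

Tl⁺/Tl is the cathode, Cr³⁺/Cr the anode: E°cell = +0.40 V, n = 3.
Overall reaction: 3 Tl⁺(aq) + Cr(s) → 3 Tl(s) + Cr³⁺(aq); Q = [Cr³⁺]^1/[Tl⁺]^3.
From E = E° − (0.0592/n) log Q: log Q = (E° − E)·n/0.0592 = (+0.40 − (+0.287))·3/0.0592 = 5.7264.
So 3·log[Tl⁺] = 1·log(1.9) − log Q = 0.2788 − (5.7264) = -5.4476; log[Tl⁺] = -5.4476 / 3 = -1.8159; [Tl⁺] = 10^(-1.8159) ≈ 0.015 M.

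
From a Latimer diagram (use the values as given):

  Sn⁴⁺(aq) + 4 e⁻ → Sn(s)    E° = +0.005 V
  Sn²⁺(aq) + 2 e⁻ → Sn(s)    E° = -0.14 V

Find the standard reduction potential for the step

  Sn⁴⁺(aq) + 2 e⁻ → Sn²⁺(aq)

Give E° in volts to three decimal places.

Sequential free energies add, so n₃E°₃ = n₁E°₁ + n₂E°₂.
With n₃ = 4, and the known step contributing 2×(-0.14) V, the unknown satisfies 2·E° = 4×(+0.005) − 2×(-0.14) = +0.300.
E° = +0.300 / 2 = +0.150 V.

+0.150 V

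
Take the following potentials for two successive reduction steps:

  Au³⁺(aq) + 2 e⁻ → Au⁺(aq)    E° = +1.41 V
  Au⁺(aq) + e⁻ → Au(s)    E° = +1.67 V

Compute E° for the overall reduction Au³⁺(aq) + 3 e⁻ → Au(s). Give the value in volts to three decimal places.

+1.497 V

Adding the free-energy changes (−nFE°) of the two steps gives −n₃FE°₃ = −n₁FE°₁ − n₂FE°₂.
E°₃ = (2×+1.41 + 1×+1.67) / 3 = (+4.490) / 3 = +1.497 V.
Simply averaging or adding the two E° values would be wrong; the electron-weighted sum is required.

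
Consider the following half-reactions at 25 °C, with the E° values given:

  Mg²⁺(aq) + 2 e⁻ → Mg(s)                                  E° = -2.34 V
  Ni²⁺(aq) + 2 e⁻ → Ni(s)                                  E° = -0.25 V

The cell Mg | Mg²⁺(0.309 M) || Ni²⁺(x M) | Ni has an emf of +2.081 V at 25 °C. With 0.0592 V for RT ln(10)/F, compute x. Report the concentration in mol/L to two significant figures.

Ni²⁺/Ni is the cathode, Mg²⁺/Mg the anode: E°cell = +2.09 V, n = 2.
Overall reaction: Ni²⁺(aq) + Mg(s) → Ni(s) + Mg²⁺(aq); Q = [Mg²⁺]^1/[Ni²⁺]^1.
From E = E° − (0.0592/n) log Q: log Q = (E° − E)·n/0.0592 = (+2.09 − (+2.081))·2/0.0592 = 0.3041.
So 1·log[Ni²⁺] = 1·log(0.309) − log Q = -0.5100 − (0.3041) = -0.8141; [Ni²⁺] = 10^(-0.8141) ≈ 0.15 M.

0.15 M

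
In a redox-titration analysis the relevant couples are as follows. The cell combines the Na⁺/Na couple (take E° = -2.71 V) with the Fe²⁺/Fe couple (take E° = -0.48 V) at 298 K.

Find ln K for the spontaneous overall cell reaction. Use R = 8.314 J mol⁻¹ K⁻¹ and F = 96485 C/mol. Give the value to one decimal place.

173.7

Cathode: Fe²⁺/Fe; anode: Na⁺/Na. E°cell = (-0.48) − (-2.71) = +2.23 V, with n = 2.
ΔG° = −nFE° = −RT ln K, so ln K = nFE°/(RT) = (2)(96485)(+2.23) / ((8.314)(298)) = 173.687.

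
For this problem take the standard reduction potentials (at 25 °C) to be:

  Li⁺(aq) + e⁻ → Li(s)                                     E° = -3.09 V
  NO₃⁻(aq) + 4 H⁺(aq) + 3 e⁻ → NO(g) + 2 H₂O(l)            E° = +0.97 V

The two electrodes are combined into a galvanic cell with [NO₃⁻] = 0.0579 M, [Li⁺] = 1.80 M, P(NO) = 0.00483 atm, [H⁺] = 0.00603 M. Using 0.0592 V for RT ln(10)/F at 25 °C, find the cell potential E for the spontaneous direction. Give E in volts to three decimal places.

+3.891 V

NO₃⁻/NO is the cathode (higher E°), Li⁺/Li the anode: E°cell = +0.97 − (-3.09) = +4.06 V, n = 3.
Overall: NO₃⁻(aq) + 4 H⁺(aq) + 3 Li(s) → NO(g) + 2 H₂O(l) + 3 Li⁺(aq)
Q = P(NO)·[Li⁺]^3 / ([NO₃⁻]·[H⁺]^4); log Q = 8.566.
E = E° − (0.0592/n) log Q = +4.06 − (0.0592/3)(8.566) = +3.891 V.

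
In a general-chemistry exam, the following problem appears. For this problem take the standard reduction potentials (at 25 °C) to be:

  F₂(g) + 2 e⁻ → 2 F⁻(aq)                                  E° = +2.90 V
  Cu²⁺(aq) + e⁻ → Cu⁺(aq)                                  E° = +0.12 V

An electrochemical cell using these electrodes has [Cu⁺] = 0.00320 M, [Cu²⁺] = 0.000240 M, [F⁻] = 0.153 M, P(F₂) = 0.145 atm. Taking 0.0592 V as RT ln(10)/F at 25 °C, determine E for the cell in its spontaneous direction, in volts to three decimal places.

+2.870 V

F₂/F⁻ is the cathode (higher E°), Cu²⁺/Cu⁺ the anode: E°cell = +2.90 − (+0.12) = +2.78 V, n = 2.
Overall: F₂(g) + 2 Cu⁺(aq) → 2 F⁻(aq) + 2 Cu²⁺(aq)
Q = [F⁻]^2·[Cu²⁺]^2 / (P(F₂)·[Cu⁺]^2); log Q = -3.042.
E = E° − (0.0592/n) log Q = +2.78 − (0.0592/2)(-3.042) = +2.870 V.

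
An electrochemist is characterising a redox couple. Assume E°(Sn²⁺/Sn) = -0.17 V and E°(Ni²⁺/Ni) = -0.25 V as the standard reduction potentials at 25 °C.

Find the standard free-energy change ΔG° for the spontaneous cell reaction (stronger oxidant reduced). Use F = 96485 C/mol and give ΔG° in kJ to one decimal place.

Sn²⁺/Sn (E° = -0.17 V) is the cathode; Ni²⁺/Ni (E° = -0.25 V) is the anode, so E°cell = +0.08 V.
Balancing electrons gives n = 2 (lcm of 2 and 2).
ΔG° = −nFE° = −(2)(96485)(+0.08) = -15,438 J = -15.4 kJ.

-15.4 kJ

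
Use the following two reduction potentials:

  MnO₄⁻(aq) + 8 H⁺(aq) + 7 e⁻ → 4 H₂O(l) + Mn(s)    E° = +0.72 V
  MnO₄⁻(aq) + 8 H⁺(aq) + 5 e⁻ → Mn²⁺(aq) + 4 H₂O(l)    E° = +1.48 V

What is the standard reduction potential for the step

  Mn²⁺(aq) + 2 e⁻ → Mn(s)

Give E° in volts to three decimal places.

Sequential free energies add, so n₃E°₃ = n₁E°₁ + n₂E°₂.
With n₃ = 7, and the known step contributing 5×(+1.48) V, the unknown satisfies 2·E° = 7×(+0.72) − 5×(+1.48) = -2.360.
E° = -2.360 / 2 = -1.180 V.

-1.180 V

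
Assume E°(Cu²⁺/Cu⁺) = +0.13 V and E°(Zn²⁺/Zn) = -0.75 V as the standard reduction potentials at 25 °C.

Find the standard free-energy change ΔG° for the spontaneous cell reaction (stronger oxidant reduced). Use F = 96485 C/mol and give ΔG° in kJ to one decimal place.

-169.8 kJ

Cu²⁺/Cu⁺ (E° = +0.13 V) is the cathode; Zn²⁺/Zn (E° = -0.75 V) is the anode, so E°cell = +0.88 V.
Balancing electrons gives n = 2 (lcm of 1 and 2).
ΔG° = −nFE° = −(2)(96485)(+0.88) = -169,814 J = -169.8 kJ.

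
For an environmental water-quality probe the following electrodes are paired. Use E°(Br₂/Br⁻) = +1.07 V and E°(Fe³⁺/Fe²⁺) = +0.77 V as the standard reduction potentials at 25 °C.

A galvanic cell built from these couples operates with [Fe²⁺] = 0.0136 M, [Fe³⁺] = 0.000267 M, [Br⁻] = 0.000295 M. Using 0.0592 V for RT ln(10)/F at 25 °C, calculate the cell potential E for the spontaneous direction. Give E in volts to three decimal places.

+0.610 V

Br₂/Br⁻ is the cathode (higher E°), Fe³⁺/Fe²⁺ the anode: E°cell = +1.07 − (+0.77) = +0.30 V, n = 2.
Overall: Br₂(l) + 2 Fe²⁺(aq) → 2 Br⁻(aq) + 2 Fe³⁺(aq)
Q = [Br⁻]^2·[Fe³⁺]^2 / ([Fe²⁺]^2); log Q = -10.474.
E = E° − (0.0592/n) log Q = +0.30 − (0.0592/2)(-10.474) = +0.610 V.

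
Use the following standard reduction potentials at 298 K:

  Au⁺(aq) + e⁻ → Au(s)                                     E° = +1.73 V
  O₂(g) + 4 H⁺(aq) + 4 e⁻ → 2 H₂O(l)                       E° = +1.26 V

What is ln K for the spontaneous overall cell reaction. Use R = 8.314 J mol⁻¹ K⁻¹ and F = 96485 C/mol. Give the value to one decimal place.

73.2

Cathode: Au⁺/Au; anode: O₂/H₂O. E°cell = (+1.73) − (+1.26) = +0.47 V, with n = 4.
ΔG° = −nFE° = −RT ln K, so ln K = nFE°/(RT) = (4)(96485)(+0.47) / ((8.314)(298)) = 73.214.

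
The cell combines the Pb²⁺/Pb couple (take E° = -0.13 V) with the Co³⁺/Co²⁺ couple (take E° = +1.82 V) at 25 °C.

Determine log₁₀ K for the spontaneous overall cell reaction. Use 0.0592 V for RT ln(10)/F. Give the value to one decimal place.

65.9

Cathode: Co³⁺/Co²⁺; anode: Pb²⁺/Pb. E°cell = +1.95 V, n = 2.
log K = nE°cell / 0.0592 = (2)(+1.95) / 0.0592 = 65.9.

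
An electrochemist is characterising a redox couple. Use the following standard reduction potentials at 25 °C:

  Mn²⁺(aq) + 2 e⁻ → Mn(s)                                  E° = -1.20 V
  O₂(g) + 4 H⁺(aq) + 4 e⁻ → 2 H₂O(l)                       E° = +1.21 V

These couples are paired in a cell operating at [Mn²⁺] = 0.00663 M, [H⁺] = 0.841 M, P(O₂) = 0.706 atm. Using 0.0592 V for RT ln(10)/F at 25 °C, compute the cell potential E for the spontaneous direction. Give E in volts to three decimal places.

O₂/H₂O is the cathode (higher E°), Mn²⁺/Mn the anode: E°cell = +1.21 − (-1.20) = +2.41 V, n = 4.
Overall: O₂(g) + 4 H⁺(aq) + 2 Mn(s) → 2 H₂O(l) + 2 Mn²⁺(aq)
Q = [Mn²⁺]^2 / (P(O₂)·[H⁺]^4); log Q = -3.905.
E = E° − (0.0592/n) log Q = +2.41 − (0.0592/4)(-3.905) = +2.468 V.

+2.468 V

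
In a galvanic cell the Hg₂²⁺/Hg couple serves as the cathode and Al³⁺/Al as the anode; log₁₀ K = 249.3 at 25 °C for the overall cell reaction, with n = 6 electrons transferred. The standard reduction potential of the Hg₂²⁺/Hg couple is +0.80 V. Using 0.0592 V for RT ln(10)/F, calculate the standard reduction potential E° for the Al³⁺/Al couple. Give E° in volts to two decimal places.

-1.66 V

E°cell = (0.0592/n)·log K = (0.0592/6)(249.3) = +2.460 V.
Since Hg₂²⁺/Hg is the cathode and Al³⁺/Al the anode, E°cell = E°(Hg₂²⁺/Hg) − E°(Al³⁺/Al).
So E°(Al³⁺/Al) = E°(Hg₂²⁺/Hg) − E°cell = (+0.80) − (+2.460) = -1.66 V.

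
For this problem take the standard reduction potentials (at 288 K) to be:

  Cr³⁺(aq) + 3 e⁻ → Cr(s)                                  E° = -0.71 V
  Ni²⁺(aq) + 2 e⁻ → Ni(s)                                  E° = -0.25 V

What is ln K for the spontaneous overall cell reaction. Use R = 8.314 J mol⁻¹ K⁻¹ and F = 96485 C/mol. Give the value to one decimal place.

111.2

Cathode: Ni²⁺/Ni; anode: Cr³⁺/Cr. E°cell = (-0.25) − (-0.71) = +0.46 V, with n = 6.
ΔG° = −nFE° = −RT ln K, so ln K = nFE°/(RT) = (6)(96485)(+0.46) / ((8.314)(288)) = 111.216.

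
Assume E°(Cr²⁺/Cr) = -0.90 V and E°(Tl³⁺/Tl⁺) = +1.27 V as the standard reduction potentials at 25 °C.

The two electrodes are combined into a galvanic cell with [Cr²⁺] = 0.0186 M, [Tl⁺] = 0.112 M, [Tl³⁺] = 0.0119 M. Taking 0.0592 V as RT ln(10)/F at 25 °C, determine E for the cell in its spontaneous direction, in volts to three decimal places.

Tl³⁺/Tl⁺ is the cathode (higher E°), Cr²⁺/Cr the anode: E°cell = +1.27 − (-0.90) = +2.17 V, n = 2.
Overall: Tl³⁺(aq) + Cr(s) → Tl⁺(aq) + Cr²⁺(aq)
Q = [Tl⁺]·[Cr²⁺] / ([Tl³⁺]); log Q = -0.757.
E = E° − (0.0592/n) log Q = +2.17 − (0.0592/2)(-0.757) = +2.192 V.

+2.192 V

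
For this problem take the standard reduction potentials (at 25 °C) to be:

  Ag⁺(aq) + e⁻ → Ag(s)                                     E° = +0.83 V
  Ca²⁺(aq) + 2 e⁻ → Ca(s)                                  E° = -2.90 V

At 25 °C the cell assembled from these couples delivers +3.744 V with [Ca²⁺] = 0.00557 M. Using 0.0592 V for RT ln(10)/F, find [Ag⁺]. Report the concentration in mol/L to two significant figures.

Ag⁺/Ag is the cathode, Ca²⁺/Ca the anode: E°cell = +3.73 V, n = 2.
Overall reaction: 2 Ag⁺(aq) + Ca(s) → 2 Ag(s) + Ca²⁺(aq); Q = [Ca²⁺]^1/[Ag⁺]^2.
From E = E° − (0.0592/n) log Q: log Q = (E° − E)·n/0.0592 = (+3.73 − (+3.744))·2/0.0592 = -0.4730.
So 2·log[Ag⁺] = 1·log(0.00557) − log Q = -2.2541 − (-0.4730) = -1.7811; log[Ag⁺] = -1.7811 / 2 = -0.8905; [Ag⁺] = 10^(-0.8905) ≈ 0.13 M.

0.13 M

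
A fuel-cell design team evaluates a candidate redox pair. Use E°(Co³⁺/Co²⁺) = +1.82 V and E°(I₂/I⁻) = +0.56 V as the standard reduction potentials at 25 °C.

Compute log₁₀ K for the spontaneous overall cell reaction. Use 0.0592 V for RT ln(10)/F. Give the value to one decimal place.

42.6

Cathode: Co³⁺/Co²⁺; anode: I₂/I⁻. E°cell = +1.26 V, n = 2.
log K = nE°cell / 0.0592 = (2)(+1.26) / 0.0592 = 42.6.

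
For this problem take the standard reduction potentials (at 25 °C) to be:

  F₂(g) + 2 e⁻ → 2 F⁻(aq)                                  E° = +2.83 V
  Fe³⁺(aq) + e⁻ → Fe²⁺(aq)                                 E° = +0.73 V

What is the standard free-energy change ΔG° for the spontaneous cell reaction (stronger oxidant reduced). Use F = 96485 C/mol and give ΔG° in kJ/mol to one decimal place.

-405.2 kJ/mol

F₂/F⁻ (E° = +2.83 V) is the cathode; Fe³⁺/Fe²⁺ (E° = +0.73 V) is the anode, so E°cell = +2.10 V.
Balancing electrons gives n = 2 (lcm of 2 and 1).
ΔG° = −nFE° = −(2)(96485)(+2.10) = -405,237 J = -405.2 kJ/mol.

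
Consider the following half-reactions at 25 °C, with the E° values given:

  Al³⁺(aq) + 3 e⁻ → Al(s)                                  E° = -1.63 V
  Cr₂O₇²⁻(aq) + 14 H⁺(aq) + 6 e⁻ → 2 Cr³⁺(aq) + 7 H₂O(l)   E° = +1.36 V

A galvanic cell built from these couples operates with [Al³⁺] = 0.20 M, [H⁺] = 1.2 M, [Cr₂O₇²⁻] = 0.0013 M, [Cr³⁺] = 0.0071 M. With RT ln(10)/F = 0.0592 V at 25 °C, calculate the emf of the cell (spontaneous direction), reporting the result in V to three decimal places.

Cr₂O₇²⁻/Cr³⁺ is the cathode (higher E°), Al³⁺/Al the anode: E°cell = +1.36 − (-1.63) = +2.99 V, n = 6.
Overall: Cr₂O₇²⁻(aq) + 14 H⁺(aq) + 2 Al(s) → 2 Cr³⁺(aq) + 7 H₂O(l) + 2 Al³⁺(aq)
Q = [Cr³⁺]^2·[Al³⁺]^2 / ([Cr₂O₇²⁻]·[H⁺]^14); log Q = -3.918.
E = E° − (0.0592/n) log Q = +2.99 − (0.0592/6)(-3.918) = +3.029 V.

+3.029 V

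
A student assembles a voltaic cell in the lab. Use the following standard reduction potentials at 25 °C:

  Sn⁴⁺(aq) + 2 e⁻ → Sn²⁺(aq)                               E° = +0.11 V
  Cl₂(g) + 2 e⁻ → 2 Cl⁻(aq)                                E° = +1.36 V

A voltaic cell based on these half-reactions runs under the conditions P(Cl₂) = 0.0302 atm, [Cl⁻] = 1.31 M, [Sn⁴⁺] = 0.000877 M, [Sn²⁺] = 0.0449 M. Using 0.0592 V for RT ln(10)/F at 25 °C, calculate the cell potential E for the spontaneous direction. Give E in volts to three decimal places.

Cl₂/Cl⁻ is the cathode (higher E°), Sn⁴⁺/Sn²⁺ the anode: E°cell = +1.36 − (+0.11) = +1.25 V, n = 2.
Overall: Cl₂(g) + Sn²⁺(aq) → 2 Cl⁻(aq) + Sn⁴⁺(aq)
Q = [Cl⁻]^2·[Sn⁴⁺] / (P(Cl₂)·[Sn²⁺]); log Q = 0.045.
E = E° − (0.0592/n) log Q = +1.25 − (0.0592/2)(0.045) = +1.249 V.

+1.249 V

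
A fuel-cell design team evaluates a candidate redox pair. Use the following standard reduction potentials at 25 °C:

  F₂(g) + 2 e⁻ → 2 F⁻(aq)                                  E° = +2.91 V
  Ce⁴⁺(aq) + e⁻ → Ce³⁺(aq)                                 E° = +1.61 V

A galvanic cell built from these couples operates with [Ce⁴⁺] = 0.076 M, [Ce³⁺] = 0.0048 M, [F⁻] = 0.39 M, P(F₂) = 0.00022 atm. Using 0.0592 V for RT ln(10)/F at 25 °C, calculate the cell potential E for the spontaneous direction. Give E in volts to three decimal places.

F₂/F⁻ is the cathode (higher E°), Ce⁴⁺/Ce³⁺ the anode: E°cell = +2.91 − (+1.61) = +1.30 V, n = 2.
Overall: F₂(g) + 2 Ce³⁺(aq) → 2 F⁻(aq) + 2 Ce⁴⁺(aq)
Q = [F⁻]^2·[Ce⁴⁺]^2 / (P(F₂)·[Ce³⁺]^2); log Q = 5.239.
E = E° − (0.0592/n) log Q = +1.30 − (0.0592/2)(5.239) = +1.145 V.

+1.145 V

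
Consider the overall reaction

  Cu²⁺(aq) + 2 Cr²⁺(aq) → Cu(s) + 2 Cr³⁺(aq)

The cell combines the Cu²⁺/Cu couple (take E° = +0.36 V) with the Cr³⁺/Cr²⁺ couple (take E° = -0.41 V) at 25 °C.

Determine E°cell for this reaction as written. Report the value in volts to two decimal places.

+0.77 V

The Cu²⁺/Cu couple has the higher reduction potential, so it is the cathode; Cr³⁺/Cr²⁺ is oxidised at the anode.
E°cell = E°(cathode) − E°(anode) = (+0.36) − (-0.41) = +0.77 V.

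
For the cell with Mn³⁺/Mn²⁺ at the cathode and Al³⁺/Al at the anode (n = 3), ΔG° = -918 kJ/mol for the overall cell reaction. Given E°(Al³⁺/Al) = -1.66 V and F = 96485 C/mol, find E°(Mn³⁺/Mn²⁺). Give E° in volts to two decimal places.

E°cell = −ΔG°/(nF) = −(-918×10³)/((3)(96485)) = +3.171 V.
Since Mn³⁺/Mn²⁺ is the cathode and Al³⁺/Al the anode, E°cell = E°(Mn³⁺/Mn²⁺) − E°(Al³⁺/Al).
So E°(Mn³⁺/Mn²⁺) = E°cell + E°(Al³⁺/Al) = +3.171 + (-1.66) = +1.51 V.

+1.51 V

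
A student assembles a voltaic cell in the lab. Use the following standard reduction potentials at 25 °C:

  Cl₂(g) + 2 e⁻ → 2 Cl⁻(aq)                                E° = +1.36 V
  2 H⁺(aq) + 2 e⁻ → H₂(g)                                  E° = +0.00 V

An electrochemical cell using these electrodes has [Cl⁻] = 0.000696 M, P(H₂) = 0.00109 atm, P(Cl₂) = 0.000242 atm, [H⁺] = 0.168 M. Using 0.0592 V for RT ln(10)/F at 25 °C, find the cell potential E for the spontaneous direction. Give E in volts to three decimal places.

Cl₂/Cl⁻ is the cathode (higher E°), H⁺/H₂ the anode: E°cell = +1.36 − (+0.00) = +1.36 V, n = 2.
Overall: Cl₂(g) + H₂(g) → 2 Cl⁻(aq) + 2 H⁺(aq)
Q = [Cl⁻]^2·[H⁺]^2 / (P(Cl₂)·P(H₂)); log Q = -1.285.
E = E° − (0.0592/n) log Q = +1.36 − (0.0592/2)(-1.285) = +1.398 V.

+1.398 V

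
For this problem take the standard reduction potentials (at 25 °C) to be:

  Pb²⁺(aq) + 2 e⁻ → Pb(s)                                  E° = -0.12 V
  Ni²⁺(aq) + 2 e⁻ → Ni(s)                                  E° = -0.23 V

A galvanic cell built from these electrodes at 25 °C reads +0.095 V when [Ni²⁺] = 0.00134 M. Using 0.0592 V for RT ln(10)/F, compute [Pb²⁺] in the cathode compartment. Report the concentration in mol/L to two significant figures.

0.00042 M

Pb²⁺/Pb is the cathode, Ni²⁺/Ni the anode: E°cell = +0.11 V, n = 2.
Overall reaction: Pb²⁺(aq) + Ni(s) → Pb(s) + Ni²⁺(aq); Q = [Ni²⁺]^1/[Pb²⁺]^1.
From E = E° − (0.0592/n) log Q: log Q = (E° − E)·n/0.0592 = (+0.11 − (+0.095))·2/0.0592 = 0.5068.
So 1·log[Pb²⁺] = 1·log(0.00134) − log Q = -2.8729 − (0.5068) = -3.3797; [Pb²⁺] = 10^(-3.3797) ≈ 0.00042 M.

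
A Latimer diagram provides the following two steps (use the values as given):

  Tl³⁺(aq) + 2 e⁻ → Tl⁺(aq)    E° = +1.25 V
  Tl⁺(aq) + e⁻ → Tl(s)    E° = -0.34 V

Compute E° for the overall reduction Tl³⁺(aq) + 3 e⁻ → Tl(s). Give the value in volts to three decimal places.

+0.720 V

Standard free energies of sequential steps add: ΔG°₃ = ΔG°₁ + ΔG°₂, so n₃E°₃ = n₁E°₁ + n₂E°₂.
E°₃ = (2×+1.25 + 1×-0.34) / 3 = (+2.160) / 3 = +0.720 V.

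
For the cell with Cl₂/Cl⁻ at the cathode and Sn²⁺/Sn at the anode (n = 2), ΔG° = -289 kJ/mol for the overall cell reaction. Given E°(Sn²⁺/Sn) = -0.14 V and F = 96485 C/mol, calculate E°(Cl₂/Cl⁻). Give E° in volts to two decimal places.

E°cell = −ΔG°/(nF) = −(-289×10³)/((2)(96485)) = +1.498 V.
Since Cl₂/Cl⁻ is the cathode and Sn²⁺/Sn the anode, E°cell = E°(Cl₂/Cl⁻) − E°(Sn²⁺/Sn).
So E°(Cl₂/Cl⁻) = E°cell + E°(Sn²⁺/Sn) = +1.498 + (-0.14) = +1.36 V.

+1.36 V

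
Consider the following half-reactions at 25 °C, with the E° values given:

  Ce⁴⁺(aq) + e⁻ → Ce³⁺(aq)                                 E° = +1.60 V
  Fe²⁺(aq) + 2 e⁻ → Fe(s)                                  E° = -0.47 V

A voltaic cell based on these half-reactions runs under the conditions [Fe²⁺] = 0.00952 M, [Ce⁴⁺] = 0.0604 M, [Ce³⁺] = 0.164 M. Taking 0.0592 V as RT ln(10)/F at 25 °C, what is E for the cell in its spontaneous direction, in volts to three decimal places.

Ce⁴⁺/Ce³⁺ is the cathode (higher E°), Fe²⁺/Fe the anode: E°cell = +1.60 − (-0.47) = +2.07 V, n = 2.
Overall: 2 Ce⁴⁺(aq) + Fe(s) → 2 Ce³⁺(aq) + Fe²⁺(aq)
Q = [Ce³⁺]^2·[Fe²⁺] / ([Ce⁴⁺]^2); log Q = -1.154.
E = E° − (0.0592/n) log Q = +2.07 − (0.0592/2)(-1.154) = +2.104 V.

+2.104 V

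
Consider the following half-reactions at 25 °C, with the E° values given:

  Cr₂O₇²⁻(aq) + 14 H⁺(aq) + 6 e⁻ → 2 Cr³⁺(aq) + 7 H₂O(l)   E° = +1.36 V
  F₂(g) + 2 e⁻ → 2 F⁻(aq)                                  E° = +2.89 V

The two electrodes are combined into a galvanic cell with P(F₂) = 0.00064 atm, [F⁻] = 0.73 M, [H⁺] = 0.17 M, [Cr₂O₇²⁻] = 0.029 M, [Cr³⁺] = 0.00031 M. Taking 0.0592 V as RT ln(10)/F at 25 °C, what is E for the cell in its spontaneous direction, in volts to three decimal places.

F₂/F⁻ is the cathode (higher E°), Cr₂O₇²⁻/Cr³⁺ the anode: E°cell = +2.89 − (+1.36) = +1.53 V, n = 6.
Overall: 3 F₂(g) + 2 Cr³⁺(aq) + 7 H₂O(l) → 6 F⁻(aq) + Cr₂O₇²⁻(aq) + 14 H⁺(aq)
Q = [F⁻]^6·[Cr₂O₇²⁻]·[H⁺]^14 / (P(F₂)^3·[Cr³⁺]^2); log Q = 3.467.
E = E° − (0.0592/n) log Q = +1.53 − (0.0592/6)(3.467) = +1.496 V.

+1.496 V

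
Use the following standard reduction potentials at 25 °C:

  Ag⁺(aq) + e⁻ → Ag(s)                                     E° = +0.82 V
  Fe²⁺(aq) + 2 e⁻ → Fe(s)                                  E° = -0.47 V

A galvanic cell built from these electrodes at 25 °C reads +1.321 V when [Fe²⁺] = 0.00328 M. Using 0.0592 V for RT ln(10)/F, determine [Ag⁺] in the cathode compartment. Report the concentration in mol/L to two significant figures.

Ag⁺/Ag is the cathode, Fe²⁺/Fe the anode: E°cell = +1.29 V, n = 2.
Overall reaction: 2 Ag⁺(aq) + Fe(s) → 2 Ag(s) + Fe²⁺(aq); Q = [Fe²⁺]^1/[Ag⁺]^2.
From E = E° − (0.0592/n) log Q: log Q = (E° − E)·n/0.0592 = (+1.29 − (+1.321))·2/0.0592 = -1.0473.
So 2·log[Ag⁺] = 1·log(0.00328) − log Q = -2.4841 − (-1.0473) = -1.4368; log[Ag⁺] = -1.4368 / 2 = -0.7184; [Ag⁺] = 10^(-0.7184) ≈ 0.19 M.

0.19 M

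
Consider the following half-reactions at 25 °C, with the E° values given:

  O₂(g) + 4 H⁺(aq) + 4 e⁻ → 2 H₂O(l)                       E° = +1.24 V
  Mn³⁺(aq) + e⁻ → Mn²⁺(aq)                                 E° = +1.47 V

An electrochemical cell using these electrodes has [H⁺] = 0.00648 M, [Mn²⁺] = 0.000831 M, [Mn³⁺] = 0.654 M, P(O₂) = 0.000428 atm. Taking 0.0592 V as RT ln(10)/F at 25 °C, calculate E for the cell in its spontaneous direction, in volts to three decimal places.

Mn³⁺/Mn²⁺ is the cathode (higher E°), O₂/H₂O the anode: E°cell = +1.47 − (+1.24) = +0.23 V, n = 4.
Overall: 4 Mn³⁺(aq) + 2 H₂O(l) → 4 Mn²⁺(aq) + O₂(g) + 4 H⁺(aq)
Q = [Mn²⁺]^4·P(O₂)·[H⁺]^4 / ([Mn³⁺]^4); log Q = -23.706.
E = E° − (0.0592/n) log Q = +0.23 − (0.0592/4)(-23.706) = +0.581 V.

+0.581 V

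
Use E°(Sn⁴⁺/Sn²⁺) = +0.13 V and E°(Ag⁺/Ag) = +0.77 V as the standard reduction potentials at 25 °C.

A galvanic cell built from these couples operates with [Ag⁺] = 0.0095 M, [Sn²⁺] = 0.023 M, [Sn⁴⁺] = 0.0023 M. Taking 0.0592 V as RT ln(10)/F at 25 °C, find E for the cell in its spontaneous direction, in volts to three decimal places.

Ag⁺/Ag is the cathode (higher E°), Sn⁴⁺/Sn²⁺ the anode: E°cell = +0.77 − (+0.13) = +0.64 V, n = 2.
Overall: 2 Ag⁺(aq) + Sn²⁺(aq) → 2 Ag(s) + Sn⁴⁺(aq)
Q = [Sn⁴⁺] / ([Ag⁺]^2·[Sn²⁺]); log Q = 3.045.
E = E° − (0.0592/n) log Q = +0.64 − (0.0592/2)(3.045) = +0.550 V.

+0.550 V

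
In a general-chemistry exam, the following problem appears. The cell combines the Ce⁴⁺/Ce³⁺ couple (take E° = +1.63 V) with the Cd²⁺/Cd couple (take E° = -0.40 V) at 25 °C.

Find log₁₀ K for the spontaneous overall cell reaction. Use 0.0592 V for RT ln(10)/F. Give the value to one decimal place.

Cathode: Ce⁴⁺/Ce³⁺; anode: Cd²⁺/Cd. E°cell = +2.03 V, n = 2.
log K = nE°cell / 0.0592 = (2)(+2.03) / 0.0592 = 68.6.

68.6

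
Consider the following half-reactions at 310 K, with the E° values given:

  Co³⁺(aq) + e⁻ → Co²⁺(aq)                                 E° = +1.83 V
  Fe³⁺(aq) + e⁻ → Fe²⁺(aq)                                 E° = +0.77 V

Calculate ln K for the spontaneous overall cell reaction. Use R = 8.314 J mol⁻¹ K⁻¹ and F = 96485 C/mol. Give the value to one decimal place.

Cathode: Co³⁺/Co²⁺; anode: Fe³⁺/Fe²⁺. E°cell = (+1.83) − (+0.77) = +1.06 V, with n = 1.
ΔG° = −nFE° = −RT ln K, so ln K = nFE°/(RT) = (1)(96485)(+1.06) / ((8.314)(310)) = 39.682.

39.7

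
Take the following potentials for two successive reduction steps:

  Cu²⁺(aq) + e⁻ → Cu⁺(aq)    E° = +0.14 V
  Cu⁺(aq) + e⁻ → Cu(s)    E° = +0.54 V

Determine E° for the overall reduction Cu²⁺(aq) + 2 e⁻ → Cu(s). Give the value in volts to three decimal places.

+0.340 V

Standard free energies of sequential steps add: ΔG°₃ = ΔG°₁ + ΔG°₂, so n₃E°₃ = n₁E°₁ + n₂E°₂.
E°₃ = (1×+0.14 + 1×+0.54) / 2 = (+0.680) / 2 = +0.340 V.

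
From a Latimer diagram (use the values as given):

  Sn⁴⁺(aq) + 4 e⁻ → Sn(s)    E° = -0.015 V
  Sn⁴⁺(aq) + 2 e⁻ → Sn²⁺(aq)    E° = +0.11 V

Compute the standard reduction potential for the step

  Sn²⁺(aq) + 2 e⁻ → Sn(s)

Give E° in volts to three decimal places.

Sequential free energies add, so n₃E°₃ = n₁E°₁ + n₂E°₂.
With n₃ = 4, and the known step contributing 2×(+0.11) V, the unknown satisfies 2·E° = 4×(-0.015) − 2×(+0.11) = -0.280.
E° = -0.280 / 2 = -0.140 V.

-0.140 V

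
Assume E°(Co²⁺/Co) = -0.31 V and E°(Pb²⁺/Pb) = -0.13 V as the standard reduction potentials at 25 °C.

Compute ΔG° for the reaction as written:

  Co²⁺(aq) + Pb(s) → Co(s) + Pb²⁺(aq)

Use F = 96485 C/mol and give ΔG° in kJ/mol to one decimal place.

As written, Co²⁺/Co is reduced (cathode) and Pb²⁺/Pb is oxidised (anode), so E°cell = (-0.31) − (-0.13) = -0.18 V.
Balancing electrons gives n = 2.
ΔG° = −nFE° = −(2)(96485)(-0.18) = 34,735 J = +34.7 kJ/mol.

+34.7 kJ/mol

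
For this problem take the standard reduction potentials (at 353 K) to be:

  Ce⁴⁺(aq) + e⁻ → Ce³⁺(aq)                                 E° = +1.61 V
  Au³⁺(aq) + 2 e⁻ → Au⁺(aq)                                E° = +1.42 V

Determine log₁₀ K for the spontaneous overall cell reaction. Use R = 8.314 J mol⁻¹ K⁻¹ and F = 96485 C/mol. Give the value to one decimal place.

5.4

Cathode: Ce⁴⁺/Ce³⁺; anode: Au³⁺/Au⁺. E°cell = (+1.61) − (+1.42) = +0.19 V, with n = 2.
ΔG° = −nFE° = −RT ln K, so ln K = nFE°/(RT) = (2)(96485)(+0.19) / ((8.314)(353)) = 12.493.
log₁₀ K = 12.493 / ln 10 = 5.4.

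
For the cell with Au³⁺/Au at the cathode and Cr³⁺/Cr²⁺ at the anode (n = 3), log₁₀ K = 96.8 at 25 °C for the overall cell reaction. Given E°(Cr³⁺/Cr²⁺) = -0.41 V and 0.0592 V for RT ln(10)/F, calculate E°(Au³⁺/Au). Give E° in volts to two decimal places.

+1.50 V

E°cell = (0.0592/n)·log K = (0.0592/3)(96.8) = +1.910 V.
Since Au³⁺/Au is the cathode and Cr³⁺/Cr²⁺ the anode, E°cell = E°(Au³⁺/Au) − E°(Cr³⁺/Cr²⁺).
So E°(Au³⁺/Au) = E°cell + E°(Cr³⁺/Cr²⁺) = +1.910 + (-0.41) = +1.50 V.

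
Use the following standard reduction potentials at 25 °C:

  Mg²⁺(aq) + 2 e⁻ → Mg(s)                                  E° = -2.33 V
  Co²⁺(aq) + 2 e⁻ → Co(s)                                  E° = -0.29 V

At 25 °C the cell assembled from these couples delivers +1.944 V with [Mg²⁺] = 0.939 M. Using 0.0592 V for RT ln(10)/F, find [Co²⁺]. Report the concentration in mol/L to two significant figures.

Co²⁺/Co is the cathode, Mg²⁺/Mg the anode: E°cell = +2.04 V, n = 2.
Overall reaction: Co²⁺(aq) + Mg(s) → Co(s) + Mg²⁺(aq); Q = [Mg²⁺]^1/[Co²⁺]^1.
From E = E° − (0.0592/n) log Q: log Q = (E° − E)·n/0.0592 = (+2.04 − (+1.944))·2/0.0592 = 3.2432.
So 1·log[Co²⁺] = 1·log(0.939) − log Q = -0.0273 − (3.2432) = -3.2705; [Co²⁺] = 10^(-3.2705) ≈ 0.00054 M.

0.00054 M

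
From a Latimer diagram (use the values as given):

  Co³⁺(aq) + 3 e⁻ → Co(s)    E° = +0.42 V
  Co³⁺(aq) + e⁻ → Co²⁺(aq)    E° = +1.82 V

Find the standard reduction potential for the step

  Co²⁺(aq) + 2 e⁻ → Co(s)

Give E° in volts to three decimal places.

Sequential free energies add, so n₃E°₃ = n₁E°₁ + n₂E°₂.
With n₃ = 3, and the known step contributing 1×(+1.82) V, the unknown satisfies 2·E° = 3×(+0.42) − 1×(+1.82) = -0.560.
E° = -0.560 / 2 = -0.280 V.

-0.280 V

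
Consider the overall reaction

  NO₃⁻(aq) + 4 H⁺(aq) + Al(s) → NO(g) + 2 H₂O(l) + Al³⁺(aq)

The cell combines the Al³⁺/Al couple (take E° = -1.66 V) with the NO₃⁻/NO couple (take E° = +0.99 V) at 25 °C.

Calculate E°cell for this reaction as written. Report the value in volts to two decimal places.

The NO₃⁻/NO couple has the higher reduction potential, so it is the cathode; Al³⁺/Al is oxidised at the anode.
E°cell = E°(cathode) − E°(anode) = (+0.99) − (-1.66) = +2.65 V.

+2.65 V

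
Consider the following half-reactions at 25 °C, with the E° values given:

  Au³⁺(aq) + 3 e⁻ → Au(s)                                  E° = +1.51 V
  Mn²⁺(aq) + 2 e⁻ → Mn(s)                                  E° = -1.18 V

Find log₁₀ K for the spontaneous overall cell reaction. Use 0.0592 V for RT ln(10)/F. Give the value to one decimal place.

Cathode: Au³⁺/Au; anode: Mn²⁺/Mn. E°cell = +2.69 V, n = 6.
log K = nE°cell / 0.0592 = (6)(+2.69) / 0.0592 = 272.6.

272.6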